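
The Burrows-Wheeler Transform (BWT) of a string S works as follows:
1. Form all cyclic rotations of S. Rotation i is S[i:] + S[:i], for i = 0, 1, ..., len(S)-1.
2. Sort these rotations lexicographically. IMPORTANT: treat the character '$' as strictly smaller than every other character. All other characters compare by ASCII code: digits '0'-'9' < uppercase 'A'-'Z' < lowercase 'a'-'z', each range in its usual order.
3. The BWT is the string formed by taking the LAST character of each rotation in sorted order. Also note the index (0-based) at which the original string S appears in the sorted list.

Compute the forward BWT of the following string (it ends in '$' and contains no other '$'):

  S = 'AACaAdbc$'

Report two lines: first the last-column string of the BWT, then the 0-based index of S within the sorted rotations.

All 9 rotations (rotation i = S[i:]+S[:i]):
  rot[0] = AACaAdbc$
  rot[1] = ACaAdbc$A
  rot[2] = CaAdbc$AA
  rot[3] = aAdbc$AAC
  rot[4] = Adbc$AACa
  rot[5] = dbc$AACaA
  rot[6] = bc$AACaAd
  rot[7] = c$AACaAdb
  rot[8] = $AACaAdbc
Sorted (with $ < everything):
  sorted[0] = $AACaAdbc  (last char: 'c')
  sorted[1] = AACaAdbc$  (last char: '$')
  sorted[2] = ACaAdbc$A  (last char: 'A')
  sorted[3] = Adbc$AACa  (last char: 'a')
  sorted[4] = CaAdbc$AA  (last char: 'A')
  sorted[5] = aAdbc$AAC  (last char: 'C')
  sorted[6] = bc$AACaAd  (last char: 'd')
  sorted[7] = c$AACaAdb  (last char: 'b')
  sorted[8] = dbc$AACaA  (last char: 'A')
Last column: c$AaACdbA
Original string S is at sorted index 1

Answer: c$AaACdbA
1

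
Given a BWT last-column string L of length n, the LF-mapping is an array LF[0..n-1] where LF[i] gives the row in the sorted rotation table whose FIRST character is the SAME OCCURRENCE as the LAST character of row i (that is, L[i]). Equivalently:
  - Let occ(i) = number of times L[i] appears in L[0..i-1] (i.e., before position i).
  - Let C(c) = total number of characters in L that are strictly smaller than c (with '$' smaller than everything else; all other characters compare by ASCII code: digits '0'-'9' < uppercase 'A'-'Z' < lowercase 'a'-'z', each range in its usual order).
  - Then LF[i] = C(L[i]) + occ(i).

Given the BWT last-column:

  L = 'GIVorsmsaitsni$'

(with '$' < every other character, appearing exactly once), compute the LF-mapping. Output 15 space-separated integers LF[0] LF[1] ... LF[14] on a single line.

Char counts: '$':1, 'G':1, 'I':1, 'V':1, 'a':1, 'i':2, 'm':1, 'n':1, 'o':1, 'r':1, 's':3, 't':1
C (first-col start): C('$')=0, C('G')=1, C('I')=2, C('V')=3, C('a')=4, C('i')=5, C('m')=7, C('n')=8, C('o')=9, C('r')=10, C('s')=11, C('t')=14
L[0]='G': occ=0, LF[0]=C('G')+0=1+0=1
L[1]='I': occ=0, LF[1]=C('I')+0=2+0=2
L[2]='V': occ=0, LF[2]=C('V')+0=3+0=3
L[3]='o': occ=0, LF[3]=C('o')+0=9+0=9
L[4]='r': occ=0, LF[4]=C('r')+0=10+0=10
L[5]='s': occ=0, LF[5]=C('s')+0=11+0=11
L[6]='m': occ=0, LF[6]=C('m')+0=7+0=7
L[7]='s': occ=1, LF[7]=C('s')+1=11+1=12
L[8]='a': occ=0, LF[8]=C('a')+0=4+0=4
L[9]='i': occ=0, LF[9]=C('i')+0=5+0=5
L[10]='t': occ=0, LF[10]=C('t')+0=14+0=14
L[11]='s': occ=2, LF[11]=C('s')+2=11+2=13
L[12]='n': occ=0, LF[12]=C('n')+0=8+0=8
L[13]='i': occ=1, LF[13]=C('i')+1=5+1=6
L[14]='$': occ=0, LF[14]=C('$')+0=0+0=0

Answer: 1 2 3 9 10 11 7 12 4 5 14 13 8 6 0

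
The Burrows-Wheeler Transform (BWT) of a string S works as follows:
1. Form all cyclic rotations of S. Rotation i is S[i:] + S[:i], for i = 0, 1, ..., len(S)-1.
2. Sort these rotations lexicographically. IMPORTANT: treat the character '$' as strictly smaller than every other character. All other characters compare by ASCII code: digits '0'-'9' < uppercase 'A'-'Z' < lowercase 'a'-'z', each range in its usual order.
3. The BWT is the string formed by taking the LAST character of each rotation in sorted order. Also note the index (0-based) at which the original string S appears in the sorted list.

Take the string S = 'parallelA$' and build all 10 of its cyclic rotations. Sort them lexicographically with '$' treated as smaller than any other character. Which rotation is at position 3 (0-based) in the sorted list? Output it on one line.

All 10 rotations (rotation i = S[i:]+S[:i]):
  rot[0] = parallelA$
  rot[1] = arallelA$p
  rot[2] = rallelA$pa
  rot[3] = allelA$par
  rot[4] = llelA$para
  rot[5] = lelA$paral
  rot[6] = elA$parall
  rot[7] = lA$paralle
  rot[8] = A$parallel
  rot[9] = $parallelA
Sorted (with $ < everything):
  sorted[0] = $parallelA
  sorted[1] = A$parallel
  sorted[2] = allelA$par
  sorted[3] = arallelA$p
  sorted[4] = elA$parall
  sorted[5] = lA$paralle
  sorted[6] = lelA$paral
  sorted[7] = llelA$para
  sorted[8] = parallelA$
  sorted[9] = rallelA$pa
sorted[3] = arallelA$p

Answer: arallelA$p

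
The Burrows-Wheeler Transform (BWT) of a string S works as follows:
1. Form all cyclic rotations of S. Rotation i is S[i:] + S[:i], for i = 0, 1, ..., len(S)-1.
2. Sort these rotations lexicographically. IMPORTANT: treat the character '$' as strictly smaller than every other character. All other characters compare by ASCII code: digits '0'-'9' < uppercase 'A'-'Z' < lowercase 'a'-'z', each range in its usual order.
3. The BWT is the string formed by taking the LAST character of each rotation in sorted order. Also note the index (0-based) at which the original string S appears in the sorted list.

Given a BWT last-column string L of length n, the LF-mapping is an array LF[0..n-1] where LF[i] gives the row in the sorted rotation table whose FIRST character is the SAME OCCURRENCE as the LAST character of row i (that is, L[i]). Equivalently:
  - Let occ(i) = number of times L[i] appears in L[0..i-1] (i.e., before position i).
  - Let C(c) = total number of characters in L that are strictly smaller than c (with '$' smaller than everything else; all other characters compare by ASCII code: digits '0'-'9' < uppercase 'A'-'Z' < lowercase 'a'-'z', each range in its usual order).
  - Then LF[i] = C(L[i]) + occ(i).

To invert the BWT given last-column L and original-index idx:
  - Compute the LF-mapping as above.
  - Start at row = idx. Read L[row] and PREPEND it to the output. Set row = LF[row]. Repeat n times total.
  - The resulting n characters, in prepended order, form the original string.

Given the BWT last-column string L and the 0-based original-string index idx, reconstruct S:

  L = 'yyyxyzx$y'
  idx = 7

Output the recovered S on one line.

LF mapping: 3 4 5 1 6 8 2 0 7
Walk LF starting at row 7, prepending L[row]:
  step 1: row=7, L[7]='$', prepend. Next row=LF[7]=0
  step 2: row=0, L[0]='y', prepend. Next row=LF[0]=3
  step 3: row=3, L[3]='x', prepend. Next row=LF[3]=1
  step 4: row=1, L[1]='y', prepend. Next row=LF[1]=4
  step 5: row=4, L[4]='y', prepend. Next row=LF[4]=6
  step 6: row=6, L[6]='x', prepend. Next row=LF[6]=2
  step 7: row=2, L[2]='y', prepend. Next row=LF[2]=5
  step 8: row=5, L[5]='z', prepend. Next row=LF[5]=8
  step 9: row=8, L[8]='y', prepend. Next row=LF[8]=7
Reversed output: yzyxyyxy$

Answer: yzyxyyxy$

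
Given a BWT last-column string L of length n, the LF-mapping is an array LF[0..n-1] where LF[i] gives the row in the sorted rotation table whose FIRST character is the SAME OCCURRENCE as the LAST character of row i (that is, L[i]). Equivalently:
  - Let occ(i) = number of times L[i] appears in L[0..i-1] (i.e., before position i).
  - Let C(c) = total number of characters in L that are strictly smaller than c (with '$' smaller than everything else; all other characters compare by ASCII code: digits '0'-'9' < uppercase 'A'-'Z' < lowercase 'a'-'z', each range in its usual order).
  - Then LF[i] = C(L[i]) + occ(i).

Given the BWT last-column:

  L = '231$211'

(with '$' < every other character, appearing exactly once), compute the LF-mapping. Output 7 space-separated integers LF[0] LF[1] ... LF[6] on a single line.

Char counts: '$':1, '1':3, '2':2, '3':1
C (first-col start): C('$')=0, C('1')=1, C('2')=4, C('3')=6
L[0]='2': occ=0, LF[0]=C('2')+0=4+0=4
L[1]='3': occ=0, LF[1]=C('3')+0=6+0=6
L[2]='1': occ=0, LF[2]=C('1')+0=1+0=1
L[3]='$': occ=0, LF[3]=C('$')+0=0+0=0
L[4]='2': occ=1, LF[4]=C('2')+1=4+1=5
L[5]='1': occ=1, LF[5]=C('1')+1=1+1=2
L[6]='1': occ=2, LF[6]=C('1')+2=1+2=3

Answer: 4 6 1 0 5 2 3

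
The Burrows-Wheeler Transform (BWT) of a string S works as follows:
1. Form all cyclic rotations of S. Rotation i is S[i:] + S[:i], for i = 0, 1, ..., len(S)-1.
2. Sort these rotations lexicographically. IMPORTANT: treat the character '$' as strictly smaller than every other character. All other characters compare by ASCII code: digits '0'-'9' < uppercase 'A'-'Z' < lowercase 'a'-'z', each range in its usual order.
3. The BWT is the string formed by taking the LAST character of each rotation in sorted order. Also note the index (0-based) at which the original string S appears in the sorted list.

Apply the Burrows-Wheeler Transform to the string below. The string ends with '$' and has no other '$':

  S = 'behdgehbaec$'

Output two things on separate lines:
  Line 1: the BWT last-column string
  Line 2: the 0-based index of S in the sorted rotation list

All 12 rotations (rotation i = S[i:]+S[:i]):
  rot[0] = behdgehbaec$
  rot[1] = ehdgehbaec$b
  rot[2] = hdgehbaec$be
  rot[3] = dgehbaec$beh
  rot[4] = gehbaec$behd
  rot[5] = ehbaec$behdg
  rot[6] = hbaec$behdge
  rot[7] = baec$behdgeh
  rot[8] = aec$behdgehb
  rot[9] = ec$behdgehba
  rot[10] = c$behdgehbae
  rot[11] = $behdgehbaec
Sorted (with $ < everything):
  sorted[0] = $behdgehbaec  (last char: 'c')
  sorted[1] = aec$behdgehb  (last char: 'b')
  sorted[2] = baec$behdgeh  (last char: 'h')
  sorted[3] = behdgehbaec$  (last char: '$')
  sorted[4] = c$behdgehbae  (last char: 'e')
  sorted[5] = dgehbaec$beh  (last char: 'h')
  sorted[6] = ec$behdgehba  (last char: 'a')
  sorted[7] = ehbaec$behdg  (last char: 'g')
  sorted[8] = ehdgehbaec$b  (last char: 'b')
  sorted[9] = gehbaec$behd  (last char: 'd')
  sorted[10] = hbaec$behdge  (last char: 'e')
  sorted[11] = hdgehbaec$be  (last char: 'e')
Last column: cbh$ehagbdee
Original string S is at sorted index 3

Answer: cbh$ehagbdee
3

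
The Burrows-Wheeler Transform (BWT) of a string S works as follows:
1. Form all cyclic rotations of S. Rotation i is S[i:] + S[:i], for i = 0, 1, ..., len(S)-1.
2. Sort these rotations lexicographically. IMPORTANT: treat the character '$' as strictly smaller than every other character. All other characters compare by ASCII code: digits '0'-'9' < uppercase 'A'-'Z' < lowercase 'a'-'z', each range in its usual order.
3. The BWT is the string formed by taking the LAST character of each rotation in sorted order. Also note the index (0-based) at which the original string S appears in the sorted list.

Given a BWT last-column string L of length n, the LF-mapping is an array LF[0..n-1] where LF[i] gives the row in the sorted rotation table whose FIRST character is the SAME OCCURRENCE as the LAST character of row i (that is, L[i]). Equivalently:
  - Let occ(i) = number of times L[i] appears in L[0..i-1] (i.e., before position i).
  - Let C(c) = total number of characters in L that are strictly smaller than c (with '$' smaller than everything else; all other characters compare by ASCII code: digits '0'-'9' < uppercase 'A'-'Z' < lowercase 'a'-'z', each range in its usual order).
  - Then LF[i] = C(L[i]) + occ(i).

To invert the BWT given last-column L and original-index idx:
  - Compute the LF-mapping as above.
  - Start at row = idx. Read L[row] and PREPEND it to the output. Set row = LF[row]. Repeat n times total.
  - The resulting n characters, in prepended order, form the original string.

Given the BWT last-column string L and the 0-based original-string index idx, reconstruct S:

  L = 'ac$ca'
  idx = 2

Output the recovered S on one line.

Answer: acca$

Derivation:
LF mapping: 1 3 0 4 2
Walk LF starting at row 2, prepending L[row]:
  step 1: row=2, L[2]='$', prepend. Next row=LF[2]=0
  step 2: row=0, L[0]='a', prepend. Next row=LF[0]=1
  step 3: row=1, L[1]='c', prepend. Next row=LF[1]=3
  step 4: row=3, L[3]='c', prepend. Next row=LF[3]=4
  step 5: row=4, L[4]='a', prepend. Next row=LF[4]=2
Reversed output: acca$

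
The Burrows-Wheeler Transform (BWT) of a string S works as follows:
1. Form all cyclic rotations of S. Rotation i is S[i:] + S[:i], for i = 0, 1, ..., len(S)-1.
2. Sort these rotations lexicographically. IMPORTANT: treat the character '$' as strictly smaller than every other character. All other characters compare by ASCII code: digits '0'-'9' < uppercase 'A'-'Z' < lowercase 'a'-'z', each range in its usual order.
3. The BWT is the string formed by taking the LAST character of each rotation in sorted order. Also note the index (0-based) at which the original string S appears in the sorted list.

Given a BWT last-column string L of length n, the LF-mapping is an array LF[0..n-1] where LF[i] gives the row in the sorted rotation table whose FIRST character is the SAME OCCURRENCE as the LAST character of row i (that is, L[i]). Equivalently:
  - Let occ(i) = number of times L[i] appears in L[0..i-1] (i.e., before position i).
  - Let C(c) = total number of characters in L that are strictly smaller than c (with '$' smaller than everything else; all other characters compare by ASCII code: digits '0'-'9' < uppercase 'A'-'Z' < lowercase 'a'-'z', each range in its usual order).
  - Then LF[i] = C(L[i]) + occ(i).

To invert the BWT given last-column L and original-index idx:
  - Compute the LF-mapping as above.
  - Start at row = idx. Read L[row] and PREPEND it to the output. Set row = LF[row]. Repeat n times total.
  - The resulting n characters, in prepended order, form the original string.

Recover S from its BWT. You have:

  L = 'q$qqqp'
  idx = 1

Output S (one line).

LF mapping: 2 0 3 4 5 1
Walk LF starting at row 1, prepending L[row]:
  step 1: row=1, L[1]='$', prepend. Next row=LF[1]=0
  step 2: row=0, L[0]='q', prepend. Next row=LF[0]=2
  step 3: row=2, L[2]='q', prepend. Next row=LF[2]=3
  step 4: row=3, L[3]='q', prepend. Next row=LF[3]=4
  step 5: row=4, L[4]='q', prepend. Next row=LF[4]=5
  step 6: row=5, L[5]='p', prepend. Next row=LF[5]=1
Reversed output: pqqqq$

Answer: pqqqq$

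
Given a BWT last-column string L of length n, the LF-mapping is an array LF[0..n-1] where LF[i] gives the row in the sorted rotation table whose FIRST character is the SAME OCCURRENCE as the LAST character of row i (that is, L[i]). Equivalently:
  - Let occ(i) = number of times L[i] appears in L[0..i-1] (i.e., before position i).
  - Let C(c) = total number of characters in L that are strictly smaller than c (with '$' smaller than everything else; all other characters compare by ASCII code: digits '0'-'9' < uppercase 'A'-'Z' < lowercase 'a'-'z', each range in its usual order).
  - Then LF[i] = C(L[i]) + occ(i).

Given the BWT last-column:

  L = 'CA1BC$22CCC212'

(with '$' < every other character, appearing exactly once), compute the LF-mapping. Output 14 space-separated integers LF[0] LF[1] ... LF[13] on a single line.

Answer: 9 7 1 8 10 0 3 4 11 12 13 5 2 6

Derivation:
Char counts: '$':1, '1':2, '2':4, 'A':1, 'B':1, 'C':5
C (first-col start): C('$')=0, C('1')=1, C('2')=3, C('A')=7, C('B')=8, C('C')=9
L[0]='C': occ=0, LF[0]=C('C')+0=9+0=9
L[1]='A': occ=0, LF[1]=C('A')+0=7+0=7
L[2]='1': occ=0, LF[2]=C('1')+0=1+0=1
L[3]='B': occ=0, LF[3]=C('B')+0=8+0=8
L[4]='C': occ=1, LF[4]=C('C')+1=9+1=10
L[5]='$': occ=0, LF[5]=C('$')+0=0+0=0
L[6]='2': occ=0, LF[6]=C('2')+0=3+0=3
L[7]='2': occ=1, LF[7]=C('2')+1=3+1=4
L[8]='C': occ=2, LF[8]=C('C')+2=9+2=11
L[9]='C': occ=3, LF[9]=C('C')+3=9+3=12
L[10]='C': occ=4, LF[10]=C('C')+4=9+4=13
L[11]='2': occ=2, LF[11]=C('2')+2=3+2=5
L[12]='1': occ=1, LF[12]=C('1')+1=1+1=2
L[13]='2': occ=3, LF[13]=C('2')+3=3+3=6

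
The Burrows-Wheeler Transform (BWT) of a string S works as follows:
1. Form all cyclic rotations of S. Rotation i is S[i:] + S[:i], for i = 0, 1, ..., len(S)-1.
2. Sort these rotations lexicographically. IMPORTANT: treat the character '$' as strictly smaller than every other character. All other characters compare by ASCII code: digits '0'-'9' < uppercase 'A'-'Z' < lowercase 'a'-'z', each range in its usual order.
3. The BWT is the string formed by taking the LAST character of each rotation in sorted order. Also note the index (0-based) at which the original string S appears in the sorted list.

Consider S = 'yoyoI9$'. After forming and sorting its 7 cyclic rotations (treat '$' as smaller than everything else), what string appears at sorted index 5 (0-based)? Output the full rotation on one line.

All 7 rotations (rotation i = S[i:]+S[:i]):
  rot[0] = yoyoI9$
  rot[1] = oyoI9$y
  rot[2] = yoI9$yo
  rot[3] = oI9$yoy
  rot[4] = I9$yoyo
  rot[5] = 9$yoyoI
  rot[6] = $yoyoI9
Sorted (with $ < everything):
  sorted[0] = $yoyoI9
  sorted[1] = 9$yoyoI
  sorted[2] = I9$yoyo
  sorted[3] = oI9$yoy
  sorted[4] = oyoI9$y
  sorted[5] = yoI9$yo
  sorted[6] = yoyoI9$
sorted[5] = yoI9$yo

Answer: yoI9$yo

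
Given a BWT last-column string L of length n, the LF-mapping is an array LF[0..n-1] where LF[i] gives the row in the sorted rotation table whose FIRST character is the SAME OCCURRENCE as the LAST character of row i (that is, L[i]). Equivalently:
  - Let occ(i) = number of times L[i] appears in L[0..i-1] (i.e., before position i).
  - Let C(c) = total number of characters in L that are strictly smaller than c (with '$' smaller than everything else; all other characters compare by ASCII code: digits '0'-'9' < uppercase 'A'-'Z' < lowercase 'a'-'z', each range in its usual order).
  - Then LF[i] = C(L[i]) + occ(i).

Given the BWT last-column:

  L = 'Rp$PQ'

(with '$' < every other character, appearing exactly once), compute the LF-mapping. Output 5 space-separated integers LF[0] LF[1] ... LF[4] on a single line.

Char counts: '$':1, 'P':1, 'Q':1, 'R':1, 'p':1
C (first-col start): C('$')=0, C('P')=1, C('Q')=2, C('R')=3, C('p')=4
L[0]='R': occ=0, LF[0]=C('R')+0=3+0=3
L[1]='p': occ=0, LF[1]=C('p')+0=4+0=4
L[2]='$': occ=0, LF[2]=C('$')+0=0+0=0
L[3]='P': occ=0, LF[3]=C('P')+0=1+0=1
L[4]='Q': occ=0, LF[4]=C('Q')+0=2+0=2

Answer: 3 4 0 1 2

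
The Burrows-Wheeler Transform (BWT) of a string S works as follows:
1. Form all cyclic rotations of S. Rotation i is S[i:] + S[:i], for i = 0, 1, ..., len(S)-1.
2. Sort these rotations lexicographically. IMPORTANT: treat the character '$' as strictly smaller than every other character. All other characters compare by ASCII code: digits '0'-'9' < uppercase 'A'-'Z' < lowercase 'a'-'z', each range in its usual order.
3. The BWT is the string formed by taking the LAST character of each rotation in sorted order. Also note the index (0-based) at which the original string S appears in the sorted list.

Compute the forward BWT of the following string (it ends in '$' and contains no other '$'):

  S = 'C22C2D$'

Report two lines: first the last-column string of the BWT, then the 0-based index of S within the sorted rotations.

All 7 rotations (rotation i = S[i:]+S[:i]):
  rot[0] = C22C2D$
  rot[1] = 22C2D$C
  rot[2] = 2C2D$C2
  rot[3] = C2D$C22
  rot[4] = 2D$C22C
  rot[5] = D$C22C2
  rot[6] = $C22C2D
Sorted (with $ < everything):
  sorted[0] = $C22C2D  (last char: 'D')
  sorted[1] = 22C2D$C  (last char: 'C')
  sorted[2] = 2C2D$C2  (last char: '2')
  sorted[3] = 2D$C22C  (last char: 'C')
  sorted[4] = C22C2D$  (last char: '$')
  sorted[5] = C2D$C22  (last char: '2')
  sorted[6] = D$C22C2  (last char: '2')
Last column: DC2C$22
Original string S is at sorted index 4

Answer: DC2C$22
4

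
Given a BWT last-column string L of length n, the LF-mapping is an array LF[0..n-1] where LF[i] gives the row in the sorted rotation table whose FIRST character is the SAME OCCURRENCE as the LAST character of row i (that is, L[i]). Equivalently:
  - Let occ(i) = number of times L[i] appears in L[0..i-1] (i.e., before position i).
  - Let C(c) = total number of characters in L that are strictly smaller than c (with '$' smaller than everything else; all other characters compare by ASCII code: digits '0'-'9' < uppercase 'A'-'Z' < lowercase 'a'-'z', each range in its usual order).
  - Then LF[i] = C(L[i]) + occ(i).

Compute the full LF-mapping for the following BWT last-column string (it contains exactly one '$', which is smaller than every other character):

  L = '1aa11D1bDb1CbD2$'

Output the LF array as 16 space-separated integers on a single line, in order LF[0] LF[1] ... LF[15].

Char counts: '$':1, '1':5, '2':1, 'C':1, 'D':3, 'a':2, 'b':3
C (first-col start): C('$')=0, C('1')=1, C('2')=6, C('C')=7, C('D')=8, C('a')=11, C('b')=13
L[0]='1': occ=0, LF[0]=C('1')+0=1+0=1
L[1]='a': occ=0, LF[1]=C('a')+0=11+0=11
L[2]='a': occ=1, LF[2]=C('a')+1=11+1=12
L[3]='1': occ=1, LF[3]=C('1')+1=1+1=2
L[4]='1': occ=2, LF[4]=C('1')+2=1+2=3
L[5]='D': occ=0, LF[5]=C('D')+0=8+0=8
L[6]='1': occ=3, LF[6]=C('1')+3=1+3=4
L[7]='b': occ=0, LF[7]=C('b')+0=13+0=13
L[8]='D': occ=1, LF[8]=C('D')+1=8+1=9
L[9]='b': occ=1, LF[9]=C('b')+1=13+1=14
L[10]='1': occ=4, LF[10]=C('1')+4=1+4=5
L[11]='C': occ=0, LF[11]=C('C')+0=7+0=7
L[12]='b': occ=2, LF[12]=C('b')+2=13+2=15
L[13]='D': occ=2, LF[13]=C('D')+2=8+2=10
L[14]='2': occ=0, LF[14]=C('2')+0=6+0=6
L[15]='$': occ=0, LF[15]=C('$')+0=0+0=0

Answer: 1 11 12 2 3 8 4 13 9 14 5 7 15 10 6 0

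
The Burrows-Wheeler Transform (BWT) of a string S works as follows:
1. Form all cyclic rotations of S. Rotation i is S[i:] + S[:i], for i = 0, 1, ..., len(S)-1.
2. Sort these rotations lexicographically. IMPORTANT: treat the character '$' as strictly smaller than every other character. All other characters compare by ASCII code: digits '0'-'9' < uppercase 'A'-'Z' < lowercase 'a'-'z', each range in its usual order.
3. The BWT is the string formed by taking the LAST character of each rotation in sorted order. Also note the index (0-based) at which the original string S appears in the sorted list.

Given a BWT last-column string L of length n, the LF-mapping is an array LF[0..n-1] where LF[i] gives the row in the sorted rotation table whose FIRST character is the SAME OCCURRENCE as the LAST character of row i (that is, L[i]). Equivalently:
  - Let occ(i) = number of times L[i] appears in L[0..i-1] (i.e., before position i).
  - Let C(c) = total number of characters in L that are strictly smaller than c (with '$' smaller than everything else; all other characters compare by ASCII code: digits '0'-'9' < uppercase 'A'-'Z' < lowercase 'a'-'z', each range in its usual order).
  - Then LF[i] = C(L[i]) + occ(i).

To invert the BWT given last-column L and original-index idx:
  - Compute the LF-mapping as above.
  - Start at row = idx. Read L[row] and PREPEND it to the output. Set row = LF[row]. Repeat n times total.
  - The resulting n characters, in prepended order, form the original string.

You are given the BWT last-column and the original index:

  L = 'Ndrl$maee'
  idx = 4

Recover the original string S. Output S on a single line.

Answer: emeraldN$

Derivation:
LF mapping: 1 3 8 6 0 7 2 4 5
Walk LF starting at row 4, prepending L[row]:
  step 1: row=4, L[4]='$', prepend. Next row=LF[4]=0
  step 2: row=0, L[0]='N', prepend. Next row=LF[0]=1
  step 3: row=1, L[1]='d', prepend. Next row=LF[1]=3
  step 4: row=3, L[3]='l', prepend. Next row=LF[3]=6
  step 5: row=6, L[6]='a', prepend. Next row=LF[6]=2
  step 6: row=2, L[2]='r', prepend. Next row=LF[2]=8
  step 7: row=8, L[8]='e', prepend. Next row=LF[8]=5
  step 8: row=5, L[5]='m', prepend. Next row=LF[5]=7
  step 9: row=7, L[7]='e', prepend. Next row=LF[7]=4
Reversed output: emeraldN$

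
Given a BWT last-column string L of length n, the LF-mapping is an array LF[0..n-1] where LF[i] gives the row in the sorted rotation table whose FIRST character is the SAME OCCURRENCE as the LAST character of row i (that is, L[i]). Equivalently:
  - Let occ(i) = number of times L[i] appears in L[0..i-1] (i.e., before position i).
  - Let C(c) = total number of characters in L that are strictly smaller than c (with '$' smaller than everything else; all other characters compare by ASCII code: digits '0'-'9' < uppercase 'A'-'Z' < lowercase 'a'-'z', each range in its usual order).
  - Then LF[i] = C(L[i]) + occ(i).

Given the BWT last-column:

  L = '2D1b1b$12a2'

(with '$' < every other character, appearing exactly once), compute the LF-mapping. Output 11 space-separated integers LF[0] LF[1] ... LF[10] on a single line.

Answer: 4 7 1 9 2 10 0 3 5 8 6

Derivation:
Char counts: '$':1, '1':3, '2':3, 'D':1, 'a':1, 'b':2
C (first-col start): C('$')=0, C('1')=1, C('2')=4, C('D')=7, C('a')=8, C('b')=9
L[0]='2': occ=0, LF[0]=C('2')+0=4+0=4
L[1]='D': occ=0, LF[1]=C('D')+0=7+0=7
L[2]='1': occ=0, LF[2]=C('1')+0=1+0=1
L[3]='b': occ=0, LF[3]=C('b')+0=9+0=9
L[4]='1': occ=1, LF[4]=C('1')+1=1+1=2
L[5]='b': occ=1, LF[5]=C('b')+1=9+1=10
L[6]='$': occ=0, LF[6]=C('$')+0=0+0=0
L[7]='1': occ=2, LF[7]=C('1')+2=1+2=3
L[8]='2': occ=1, LF[8]=C('2')+1=4+1=5
L[9]='a': occ=0, LF[9]=C('a')+0=8+0=8
L[10]='2': occ=2, LF[10]=C('2')+2=4+2=6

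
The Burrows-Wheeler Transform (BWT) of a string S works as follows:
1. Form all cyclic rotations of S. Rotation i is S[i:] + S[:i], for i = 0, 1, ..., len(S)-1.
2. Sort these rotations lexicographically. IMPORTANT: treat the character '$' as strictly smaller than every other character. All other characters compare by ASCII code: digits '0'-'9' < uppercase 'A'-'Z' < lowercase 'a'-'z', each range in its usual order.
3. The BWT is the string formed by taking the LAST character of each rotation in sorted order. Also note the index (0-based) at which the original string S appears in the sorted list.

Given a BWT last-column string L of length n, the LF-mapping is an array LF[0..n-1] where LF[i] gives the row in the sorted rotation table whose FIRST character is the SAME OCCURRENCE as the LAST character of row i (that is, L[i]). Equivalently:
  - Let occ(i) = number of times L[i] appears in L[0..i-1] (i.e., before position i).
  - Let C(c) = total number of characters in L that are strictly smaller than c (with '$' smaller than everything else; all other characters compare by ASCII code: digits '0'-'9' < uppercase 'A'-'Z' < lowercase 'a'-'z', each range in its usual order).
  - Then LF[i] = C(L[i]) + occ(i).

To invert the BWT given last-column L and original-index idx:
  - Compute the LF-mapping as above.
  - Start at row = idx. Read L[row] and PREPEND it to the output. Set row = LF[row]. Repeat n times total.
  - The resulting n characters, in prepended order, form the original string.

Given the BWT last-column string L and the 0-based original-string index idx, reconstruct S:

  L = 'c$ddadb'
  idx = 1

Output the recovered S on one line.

Answer: adbddc$

Derivation:
LF mapping: 3 0 4 5 1 6 2
Walk LF starting at row 1, prepending L[row]:
  step 1: row=1, L[1]='$', prepend. Next row=LF[1]=0
  step 2: row=0, L[0]='c', prepend. Next row=LF[0]=3
  step 3: row=3, L[3]='d', prepend. Next row=LF[3]=5
  step 4: row=5, L[5]='d', prepend. Next row=LF[5]=6
  step 5: row=6, L[6]='b', prepend. Next row=LF[6]=2
  step 6: row=2, L[2]='d', prepend. Next row=LF[2]=4
  step 7: row=4, L[4]='a', prepend. Next row=LF[4]=1
Reversed output: adbddc$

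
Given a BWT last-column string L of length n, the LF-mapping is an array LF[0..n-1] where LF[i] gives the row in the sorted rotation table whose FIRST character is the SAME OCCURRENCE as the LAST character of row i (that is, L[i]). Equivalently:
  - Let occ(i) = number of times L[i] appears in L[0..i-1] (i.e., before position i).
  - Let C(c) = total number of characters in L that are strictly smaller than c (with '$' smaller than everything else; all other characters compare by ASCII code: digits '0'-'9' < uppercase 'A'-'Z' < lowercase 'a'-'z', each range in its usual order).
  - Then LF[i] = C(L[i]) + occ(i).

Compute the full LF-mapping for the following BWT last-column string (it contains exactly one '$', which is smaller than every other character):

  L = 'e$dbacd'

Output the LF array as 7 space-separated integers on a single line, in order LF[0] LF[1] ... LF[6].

Char counts: '$':1, 'a':1, 'b':1, 'c':1, 'd':2, 'e':1
C (first-col start): C('$')=0, C('a')=1, C('b')=2, C('c')=3, C('d')=4, C('e')=6
L[0]='e': occ=0, LF[0]=C('e')+0=6+0=6
L[1]='$': occ=0, LF[1]=C('$')+0=0+0=0
L[2]='d': occ=0, LF[2]=C('d')+0=4+0=4
L[3]='b': occ=0, LF[3]=C('b')+0=2+0=2
L[4]='a': occ=0, LF[4]=C('a')+0=1+0=1
L[5]='c': occ=0, LF[5]=C('c')+0=3+0=3
L[6]='d': occ=1, LF[6]=C('d')+1=4+1=5

Answer: 6 0 4 2 1 3 5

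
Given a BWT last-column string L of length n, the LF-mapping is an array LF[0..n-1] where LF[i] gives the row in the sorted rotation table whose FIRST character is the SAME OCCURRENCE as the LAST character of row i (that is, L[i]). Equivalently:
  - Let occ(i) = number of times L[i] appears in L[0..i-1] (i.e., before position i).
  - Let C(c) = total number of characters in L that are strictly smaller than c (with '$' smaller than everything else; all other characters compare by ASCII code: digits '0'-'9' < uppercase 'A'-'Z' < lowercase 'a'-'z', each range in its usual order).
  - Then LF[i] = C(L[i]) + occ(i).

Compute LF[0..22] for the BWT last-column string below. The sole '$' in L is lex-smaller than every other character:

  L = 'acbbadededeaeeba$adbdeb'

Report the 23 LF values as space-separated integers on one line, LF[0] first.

Answer: 1 11 6 7 2 12 17 13 18 14 19 3 20 21 8 4 0 5 15 9 16 22 10

Derivation:
Char counts: '$':1, 'a':5, 'b':5, 'c':1, 'd':5, 'e':6
C (first-col start): C('$')=0, C('a')=1, C('b')=6, C('c')=11, C('d')=12, C('e')=17
L[0]='a': occ=0, LF[0]=C('a')+0=1+0=1
L[1]='c': occ=0, LF[1]=C('c')+0=11+0=11
L[2]='b': occ=0, LF[2]=C('b')+0=6+0=6
L[3]='b': occ=1, LF[3]=C('b')+1=6+1=7
L[4]='a': occ=1, LF[4]=C('a')+1=1+1=2
L[5]='d': occ=0, LF[5]=C('d')+0=12+0=12
L[6]='e': occ=0, LF[6]=C('e')+0=17+0=17
L[7]='d': occ=1, LF[7]=C('d')+1=12+1=13
L[8]='e': occ=1, LF[8]=C('e')+1=17+1=18
L[9]='d': occ=2, LF[9]=C('d')+2=12+2=14
L[10]='e': occ=2, LF[10]=C('e')+2=17+2=19
L[11]='a': occ=2, LF[11]=C('a')+2=1+2=3
L[12]='e': occ=3, LF[12]=C('e')+3=17+3=20
L[13]='e': occ=4, LF[13]=C('e')+4=17+4=21
L[14]='b': occ=2, LF[14]=C('b')+2=6+2=8
L[15]='a': occ=3, LF[15]=C('a')+3=1+3=4
L[16]='$': occ=0, LF[16]=C('$')+0=0+0=0
L[17]='a': occ=4, LF[17]=C('a')+4=1+4=5
L[18]='d': occ=3, LF[18]=C('d')+3=12+3=15
L[19]='b': occ=3, LF[19]=C('b')+3=6+3=9
L[20]='d': occ=4, LF[20]=C('d')+4=12+4=16
L[21]='e': occ=5, LF[21]=C('e')+5=17+5=22
L[22]='b': occ=4, LF[22]=C('b')+4=6+4=10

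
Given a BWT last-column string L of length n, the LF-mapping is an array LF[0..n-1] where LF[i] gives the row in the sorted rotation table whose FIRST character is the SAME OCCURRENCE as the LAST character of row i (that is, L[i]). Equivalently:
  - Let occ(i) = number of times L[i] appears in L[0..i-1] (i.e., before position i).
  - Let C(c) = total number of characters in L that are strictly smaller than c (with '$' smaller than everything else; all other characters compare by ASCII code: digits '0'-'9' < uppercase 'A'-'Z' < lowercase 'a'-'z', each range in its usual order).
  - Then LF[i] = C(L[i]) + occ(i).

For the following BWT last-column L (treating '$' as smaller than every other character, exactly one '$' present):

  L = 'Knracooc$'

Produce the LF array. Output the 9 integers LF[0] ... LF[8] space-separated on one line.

Answer: 1 5 8 2 3 6 7 4 0

Derivation:
Char counts: '$':1, 'K':1, 'a':1, 'c':2, 'n':1, 'o':2, 'r':1
C (first-col start): C('$')=0, C('K')=1, C('a')=2, C('c')=3, C('n')=5, C('o')=6, C('r')=8
L[0]='K': occ=0, LF[0]=C('K')+0=1+0=1
L[1]='n': occ=0, LF[1]=C('n')+0=5+0=5
L[2]='r': occ=0, LF[2]=C('r')+0=8+0=8
L[3]='a': occ=0, LF[3]=C('a')+0=2+0=2
L[4]='c': occ=0, LF[4]=C('c')+0=3+0=3
L[5]='o': occ=0, LF[5]=C('o')+0=6+0=6
L[6]='o': occ=1, LF[6]=C('o')+1=6+1=7
L[7]='c': occ=1, LF[7]=C('c')+1=3+1=4
L[8]='$': occ=0, LF[8]=C('$')+0=0+0=0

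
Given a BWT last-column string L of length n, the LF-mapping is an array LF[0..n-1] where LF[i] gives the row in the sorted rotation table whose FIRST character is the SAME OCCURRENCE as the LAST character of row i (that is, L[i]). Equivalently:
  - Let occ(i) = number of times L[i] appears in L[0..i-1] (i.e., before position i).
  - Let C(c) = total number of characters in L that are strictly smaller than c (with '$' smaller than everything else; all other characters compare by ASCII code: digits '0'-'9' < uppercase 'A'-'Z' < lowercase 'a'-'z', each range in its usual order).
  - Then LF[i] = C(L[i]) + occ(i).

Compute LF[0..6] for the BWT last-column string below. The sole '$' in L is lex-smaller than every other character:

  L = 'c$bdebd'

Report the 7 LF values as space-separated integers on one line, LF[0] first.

Answer: 3 0 1 4 6 2 5

Derivation:
Char counts: '$':1, 'b':2, 'c':1, 'd':2, 'e':1
C (first-col start): C('$')=0, C('b')=1, C('c')=3, C('d')=4, C('e')=6
L[0]='c': occ=0, LF[0]=C('c')+0=3+0=3
L[1]='$': occ=0, LF[1]=C('$')+0=0+0=0
L[2]='b': occ=0, LF[2]=C('b')+0=1+0=1
L[3]='d': occ=0, LF[3]=C('d')+0=4+0=4
L[4]='e': occ=0, LF[4]=C('e')+0=6+0=6
L[5]='b': occ=1, LF[5]=C('b')+1=1+1=2
L[6]='d': occ=1, LF[6]=C('d')+1=4+1=5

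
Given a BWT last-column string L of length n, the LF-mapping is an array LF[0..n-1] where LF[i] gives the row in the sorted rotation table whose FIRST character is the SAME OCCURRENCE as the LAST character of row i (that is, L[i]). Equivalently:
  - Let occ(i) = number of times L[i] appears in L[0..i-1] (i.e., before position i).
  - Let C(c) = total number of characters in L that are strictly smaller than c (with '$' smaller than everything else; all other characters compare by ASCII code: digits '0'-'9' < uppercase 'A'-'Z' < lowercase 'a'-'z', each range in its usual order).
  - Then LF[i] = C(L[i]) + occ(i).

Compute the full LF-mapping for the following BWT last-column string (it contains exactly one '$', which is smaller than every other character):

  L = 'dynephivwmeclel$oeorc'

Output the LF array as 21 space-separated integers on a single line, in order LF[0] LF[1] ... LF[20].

Char counts: '$':1, 'c':2, 'd':1, 'e':4, 'h':1, 'i':1, 'l':2, 'm':1, 'n':1, 'o':2, 'p':1, 'r':1, 'v':1, 'w':1, 'y':1
C (first-col start): C('$')=0, C('c')=1, C('d')=3, C('e')=4, C('h')=8, C('i')=9, C('l')=10, C('m')=12, C('n')=13, C('o')=14, C('p')=16, C('r')=17, C('v')=18, C('w')=19, C('y')=20
L[0]='d': occ=0, LF[0]=C('d')+0=3+0=3
L[1]='y': occ=0, LF[1]=C('y')+0=20+0=20
L[2]='n': occ=0, LF[2]=C('n')+0=13+0=13
L[3]='e': occ=0, LF[3]=C('e')+0=4+0=4
L[4]='p': occ=0, LF[4]=C('p')+0=16+0=16
L[5]='h': occ=0, LF[5]=C('h')+0=8+0=8
L[6]='i': occ=0, LF[6]=C('i')+0=9+0=9
L[7]='v': occ=0, LF[7]=C('v')+0=18+0=18
L[8]='w': occ=0, LF[8]=C('w')+0=19+0=19
L[9]='m': occ=0, LF[9]=C('m')+0=12+0=12
L[10]='e': occ=1, LF[10]=C('e')+1=4+1=5
L[11]='c': occ=0, LF[11]=C('c')+0=1+0=1
L[12]='l': occ=0, LF[12]=C('l')+0=10+0=10
L[13]='e': occ=2, LF[13]=C('e')+2=4+2=6
L[14]='l': occ=1, LF[14]=C('l')+1=10+1=11
L[15]='$': occ=0, LF[15]=C('$')+0=0+0=0
L[16]='o': occ=0, LF[16]=C('o')+0=14+0=14
L[17]='e': occ=3, LF[17]=C('e')+3=4+3=7
L[18]='o': occ=1, LF[18]=C('o')+1=14+1=15
L[19]='r': occ=0, LF[19]=C('r')+0=17+0=17
L[20]='c': occ=1, LF[20]=C('c')+1=1+1=2

Answer: 3 20 13 4 16 8 9 18 19 12 5 1 10 6 11 0 14 7 15 17 2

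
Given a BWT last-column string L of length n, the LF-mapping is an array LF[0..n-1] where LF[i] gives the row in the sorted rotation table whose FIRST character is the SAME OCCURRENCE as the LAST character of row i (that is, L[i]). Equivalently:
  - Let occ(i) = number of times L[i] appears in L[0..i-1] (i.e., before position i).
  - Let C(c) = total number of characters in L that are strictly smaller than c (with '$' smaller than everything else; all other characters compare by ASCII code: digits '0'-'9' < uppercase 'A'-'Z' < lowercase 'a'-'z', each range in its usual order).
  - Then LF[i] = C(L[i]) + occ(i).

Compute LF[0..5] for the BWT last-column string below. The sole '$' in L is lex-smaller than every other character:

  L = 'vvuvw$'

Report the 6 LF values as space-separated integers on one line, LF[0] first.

Answer: 2 3 1 4 5 0

Derivation:
Char counts: '$':1, 'u':1, 'v':3, 'w':1
C (first-col start): C('$')=0, C('u')=1, C('v')=2, C('w')=5
L[0]='v': occ=0, LF[0]=C('v')+0=2+0=2
L[1]='v': occ=1, LF[1]=C('v')+1=2+1=3
L[2]='u': occ=0, LF[2]=C('u')+0=1+0=1
L[3]='v': occ=2, LF[3]=C('v')+2=2+2=4
L[4]='w': occ=0, LF[4]=C('w')+0=5+0=5
L[5]='$': occ=0, LF[5]=C('$')+0=0+0=0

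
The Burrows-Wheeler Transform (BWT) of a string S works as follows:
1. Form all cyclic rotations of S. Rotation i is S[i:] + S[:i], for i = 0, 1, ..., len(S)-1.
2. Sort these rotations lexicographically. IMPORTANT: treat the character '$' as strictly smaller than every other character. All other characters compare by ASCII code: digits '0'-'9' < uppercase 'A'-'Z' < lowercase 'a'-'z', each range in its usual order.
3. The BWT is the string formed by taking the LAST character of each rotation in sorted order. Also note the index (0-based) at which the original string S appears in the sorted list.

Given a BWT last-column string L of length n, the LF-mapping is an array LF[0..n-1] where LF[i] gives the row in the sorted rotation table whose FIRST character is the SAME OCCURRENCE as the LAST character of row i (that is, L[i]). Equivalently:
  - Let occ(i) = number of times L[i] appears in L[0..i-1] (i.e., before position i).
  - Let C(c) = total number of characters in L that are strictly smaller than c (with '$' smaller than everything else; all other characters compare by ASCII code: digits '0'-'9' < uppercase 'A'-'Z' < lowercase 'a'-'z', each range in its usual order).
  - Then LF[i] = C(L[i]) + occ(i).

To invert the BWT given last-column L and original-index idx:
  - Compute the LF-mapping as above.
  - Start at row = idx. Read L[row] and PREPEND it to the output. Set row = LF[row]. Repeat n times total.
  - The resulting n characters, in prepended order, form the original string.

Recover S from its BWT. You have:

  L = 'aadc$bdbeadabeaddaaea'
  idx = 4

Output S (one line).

LF mapping: 1 2 13 12 0 9 14 10 18 3 15 4 11 19 5 16 17 6 7 20 8
Walk LF starting at row 4, prepending L[row]:
  step 1: row=4, L[4]='$', prepend. Next row=LF[4]=0
  step 2: row=0, L[0]='a', prepend. Next row=LF[0]=1
  step 3: row=1, L[1]='a', prepend. Next row=LF[1]=2
  step 4: row=2, L[2]='d', prepend. Next row=LF[2]=13
  step 5: row=13, L[13]='e', prepend. Next row=LF[13]=19
  step 6: row=19, L[19]='e', prepend. Next row=LF[19]=20
  step 7: row=20, L[20]='a', prepend. Next row=LF[20]=8
  step 8: row=8, L[8]='e', prepend. Next row=LF[8]=18
  step 9: row=18, L[18]='a', prepend. Next row=LF[18]=7
  step 10: row=7, L[7]='b', prepend. Next row=LF[7]=10
  step 11: row=10, L[10]='d', prepend. Next row=LF[10]=15
  step 12: row=15, L[15]='d', prepend. Next row=LF[15]=16
  step 13: row=16, L[16]='d', prepend. Next row=LF[16]=17
  step 14: row=17, L[17]='a', prepend. Next row=LF[17]=6
  step 15: row=6, L[6]='d', prepend. Next row=LF[6]=14
  step 16: row=14, L[14]='a', prepend. Next row=LF[14]=5
  step 17: row=5, L[5]='b', prepend. Next row=LF[5]=9
  step 18: row=9, L[9]='a', prepend. Next row=LF[9]=3
  step 19: row=3, L[3]='c', prepend. Next row=LF[3]=12
  step 20: row=12, L[12]='b', prepend. Next row=LF[12]=11
  step 21: row=11, L[11]='a', prepend. Next row=LF[11]=4
Reversed output: abcabadadddbaeaeedaa$

Answer: abcabadadddbaeaeedaa$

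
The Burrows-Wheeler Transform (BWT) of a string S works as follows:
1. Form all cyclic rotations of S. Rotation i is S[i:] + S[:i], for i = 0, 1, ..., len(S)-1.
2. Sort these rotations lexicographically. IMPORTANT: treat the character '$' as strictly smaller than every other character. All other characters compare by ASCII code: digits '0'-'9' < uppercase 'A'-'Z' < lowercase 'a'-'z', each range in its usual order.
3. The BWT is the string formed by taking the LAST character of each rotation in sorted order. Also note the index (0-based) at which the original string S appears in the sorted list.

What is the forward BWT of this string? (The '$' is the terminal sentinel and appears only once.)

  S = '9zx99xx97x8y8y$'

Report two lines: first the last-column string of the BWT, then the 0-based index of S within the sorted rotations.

All 15 rotations (rotation i = S[i:]+S[:i]):
  rot[0] = 9zx99xx97x8y8y$
  rot[1] = zx99xx97x8y8y$9
  rot[2] = x99xx97x8y8y$9z
  rot[3] = 99xx97x8y8y$9zx
  rot[4] = 9xx97x8y8y$9zx9
  rot[5] = xx97x8y8y$9zx99
  rot[6] = x97x8y8y$9zx99x
  rot[7] = 97x8y8y$9zx99xx
  rot[8] = 7x8y8y$9zx99xx9
  rot[9] = x8y8y$9zx99xx97
  rot[10] = 8y8y$9zx99xx97x
  rot[11] = y8y$9zx99xx97x8
  rot[12] = 8y$9zx99xx97x8y
  rot[13] = y$9zx99xx97x8y8
  rot[14] = $9zx99xx97x8y8y
Sorted (with $ < everything):
  sorted[0] = $9zx99xx97x8y8y  (last char: 'y')
  sorted[1] = 7x8y8y$9zx99xx9  (last char: '9')
  sorted[2] = 8y$9zx99xx97x8y  (last char: 'y')
  sorted[3] = 8y8y$9zx99xx97x  (last char: 'x')
  sorted[4] = 97x8y8y$9zx99xx  (last char: 'x')
  sorted[5] = 99xx97x8y8y$9zx  (last char: 'x')
  sorted[6] = 9xx97x8y8y$9zx9  (last char: '9')
  sorted[7] = 9zx99xx97x8y8y$  (last char: '$')
  sorted[8] = x8y8y$9zx99xx97  (last char: '7')
  sorted[9] = x97x8y8y$9zx99x  (last char: 'x')
  sorted[10] = x99xx97x8y8y$9z  (last char: 'z')
  sorted[11] = xx97x8y8y$9zx99  (last char: '9')
  sorted[12] = y$9zx99xx97x8y8  (last char: '8')
  sorted[13] = y8y$9zx99xx97x8  (last char: '8')
  sorted[14] = zx99xx97x8y8y$9  (last char: '9')
Last column: y9yxxx9$7xz9889
Original string S is at sorted index 7

Answer: y9yxxx9$7xz9889
7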